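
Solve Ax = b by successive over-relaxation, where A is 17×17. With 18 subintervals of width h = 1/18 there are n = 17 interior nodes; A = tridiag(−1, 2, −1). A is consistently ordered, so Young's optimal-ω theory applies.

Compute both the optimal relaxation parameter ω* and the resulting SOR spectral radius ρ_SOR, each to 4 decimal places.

ω* = 1.7041, ρ_SOR = 0.7041

½·tridiag(1,0,1) at n=17: λ_k = cos(kπ/18); max |λ| at k=1 ⇒ ρ_J = cos(π/18) ≈ 0.9848.
√(1−ρ_J²) = |sin(π/18)| = 0.17365
So ω* = 2/1.17365 = 1.7041 (Young).
ρ_SOR = ω* − 1 = 1.7041 − 1 = 0.7041.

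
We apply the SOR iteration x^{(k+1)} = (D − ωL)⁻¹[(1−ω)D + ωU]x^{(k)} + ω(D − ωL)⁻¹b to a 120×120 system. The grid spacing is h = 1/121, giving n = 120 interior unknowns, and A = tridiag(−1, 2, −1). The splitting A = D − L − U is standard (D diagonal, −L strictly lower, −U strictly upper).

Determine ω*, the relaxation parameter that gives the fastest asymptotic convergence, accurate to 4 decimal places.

ω* = 1.9494

[ρ_J] n=120: ρ(B_J) = cos(π/(n+1)) = cos(π/121) = 0.9997.
√(1−ρ_J²) simplifies to sin(π/121) = 0.02596.
[ω*] 2 ÷ (1 + 0.02596) = 2 ÷ 1.02596 = 1.9494.
[ρ_SOR] ω* − 1 = 0.9494.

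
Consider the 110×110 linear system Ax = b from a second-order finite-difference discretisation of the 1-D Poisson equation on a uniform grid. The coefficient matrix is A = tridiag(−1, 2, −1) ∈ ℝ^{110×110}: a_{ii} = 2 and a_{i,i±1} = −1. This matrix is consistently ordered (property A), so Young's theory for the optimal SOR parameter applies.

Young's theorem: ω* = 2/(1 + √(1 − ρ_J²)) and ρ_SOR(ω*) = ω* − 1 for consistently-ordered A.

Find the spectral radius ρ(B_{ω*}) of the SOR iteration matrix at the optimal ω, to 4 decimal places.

ρ_SOR = 0.9450

½·tridiag(1,0,1) at n=110: λ_k = cos(kπ/111); max |λ| at k=1 ⇒ ρ_J = cos(π/111) ≈ 0.9996.
1 − cos²(π/111) = sin²(π/111) ⇒ √(1−ρ_J²) = sin(π/111) = 0.02830.
ω* = 2 / (1 + 0.02830) = 2 / 1.02830 ≈ 1.9450.
ρ(B_{ω*}) = ω*−1 = 0.9450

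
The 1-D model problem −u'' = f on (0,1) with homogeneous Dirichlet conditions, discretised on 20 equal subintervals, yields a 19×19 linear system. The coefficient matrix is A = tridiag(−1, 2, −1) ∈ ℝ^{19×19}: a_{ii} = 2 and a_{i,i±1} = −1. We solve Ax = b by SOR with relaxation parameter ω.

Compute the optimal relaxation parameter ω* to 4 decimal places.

spectrum of D⁻¹(L+U) = {cos(kπ/20) : 1≤k≤19}; ρ_J = cos(π/20) = 0.9877.
1 − cos²(π/20) = sin²(π/20) ⇒ √(1−ρ_J²) = sin(π/20) = 0.15643.
ω* = 2/(1 + 0.15643) = 2/1.15643 = 1.7295.
[ρ_SOR] ω* − 1 = 0.7295.

ω* = 1.7295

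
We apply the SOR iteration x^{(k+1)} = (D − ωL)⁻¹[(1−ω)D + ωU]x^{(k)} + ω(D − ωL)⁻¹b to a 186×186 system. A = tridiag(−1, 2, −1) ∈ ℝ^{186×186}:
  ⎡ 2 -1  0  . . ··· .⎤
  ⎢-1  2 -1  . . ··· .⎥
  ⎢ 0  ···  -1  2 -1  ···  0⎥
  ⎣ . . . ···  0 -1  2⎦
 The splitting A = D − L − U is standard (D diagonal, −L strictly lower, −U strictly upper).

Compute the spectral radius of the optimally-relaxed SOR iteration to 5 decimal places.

ρ_SOR = 0.96696

ρ_J = max_k |cos(kπ/187)| = cos(π/187) = 0.99986
√(1 − cos²(π/187)) = sin(π/187) ≈ 0.016799.
ω* = 2 / (1 + 0.016799) = 2 / 1.016799 ≈ 1.96696.
Hence ρ(B_{ω*}) = 1.96696 − 1 = 0.96696.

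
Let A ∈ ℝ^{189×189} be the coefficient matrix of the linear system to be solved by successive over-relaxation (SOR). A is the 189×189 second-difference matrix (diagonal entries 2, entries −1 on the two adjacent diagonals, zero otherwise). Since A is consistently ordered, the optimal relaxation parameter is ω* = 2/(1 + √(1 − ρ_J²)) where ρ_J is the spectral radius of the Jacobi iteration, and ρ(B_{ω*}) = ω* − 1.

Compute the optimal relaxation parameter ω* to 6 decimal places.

B_J for the 189×189 system has eigenvalues cos(kπ/190); ρ_J = cos(π/190) = 0.999863.
root = sin(π/190) = 0.0165339  (since 1−cos² = sin²).
[ω*] 2 ÷ (1 + 0.0165339) = 2 ÷ 1.0165339 = 1.967470.
ρ_SOR = ω* − 1 ≈ 0.967470.

ω* = 1.967470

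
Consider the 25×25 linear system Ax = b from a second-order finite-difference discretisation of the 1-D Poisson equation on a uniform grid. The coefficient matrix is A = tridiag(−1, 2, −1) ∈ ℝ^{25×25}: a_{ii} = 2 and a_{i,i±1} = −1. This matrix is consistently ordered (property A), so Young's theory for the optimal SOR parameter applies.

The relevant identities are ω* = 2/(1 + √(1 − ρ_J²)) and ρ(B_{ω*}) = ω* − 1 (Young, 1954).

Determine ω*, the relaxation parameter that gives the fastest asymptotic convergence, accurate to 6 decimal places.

½·tridiag(1,0,1) at n=25: λ_k = cos(kπ/26); max |λ| at k=1 ⇒ ρ_J = cos(π/26) ≈ 0.992709.
√(1−ρ_J²) simplifies to sin(π/26) = 0.1205367.
[ω*] 2 ÷ (1 + 0.1205367) = 2 ÷ 1.1205367 = 1.784859.
ρ_SOR = ω* − 1 = 1.784859 − 1 = 0.784859.

ω* = 1.784859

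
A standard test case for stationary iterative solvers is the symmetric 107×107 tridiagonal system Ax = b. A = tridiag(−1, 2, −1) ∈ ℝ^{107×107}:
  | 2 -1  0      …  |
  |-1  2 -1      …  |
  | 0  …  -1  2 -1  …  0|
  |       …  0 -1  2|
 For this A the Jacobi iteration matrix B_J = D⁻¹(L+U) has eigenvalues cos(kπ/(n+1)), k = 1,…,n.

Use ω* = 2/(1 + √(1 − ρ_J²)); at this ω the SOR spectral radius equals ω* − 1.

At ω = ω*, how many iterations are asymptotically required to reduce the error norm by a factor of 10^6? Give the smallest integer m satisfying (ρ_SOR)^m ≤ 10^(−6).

m = 238

spectrum of D⁻¹(L+U) = {cos(kπ/108) : 1≤k≤107}; ρ_J = cos(π/108) = 0.9995770.
√(1 − cos²(π/108)) = sin(π/108) ≈ 0.0290847.
[ω*] 2 ÷ (1 + 0.0290847) = 2 ÷ 1.0290847 = 1.9434746.
and ρ(B_{ω*}) = 1.9434746 − 1 = 0.9434746.
(0.9434746)^m ≤ 10^{−6}  ⇒  m·ln(0.9434746) ≤ −6·ln10  ⇒  m ≥ 237.438  ⇒  m = 238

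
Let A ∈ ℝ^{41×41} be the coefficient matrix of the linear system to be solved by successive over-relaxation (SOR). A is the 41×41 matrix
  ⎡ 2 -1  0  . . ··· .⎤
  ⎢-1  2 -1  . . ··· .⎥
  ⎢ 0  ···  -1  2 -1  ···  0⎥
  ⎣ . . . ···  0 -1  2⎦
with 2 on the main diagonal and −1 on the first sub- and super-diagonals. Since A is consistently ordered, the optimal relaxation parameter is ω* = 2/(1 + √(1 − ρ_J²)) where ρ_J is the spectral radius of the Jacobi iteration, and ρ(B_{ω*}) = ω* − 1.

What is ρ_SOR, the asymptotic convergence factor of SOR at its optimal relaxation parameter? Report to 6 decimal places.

ρ_SOR = 0.860932

spectrum of D⁻¹(L+U) = {cos(kπ/42) : 1≤k≤41}; ρ_J = cos(π/42) = 0.997204.
√(1−ρ_J²) simplifies to sin(π/42) = 0.0747301.
ω* = 2/(1+0.0747301) = 1.860932
ρ_SOR = ω* − 1 ≈ 0.860932.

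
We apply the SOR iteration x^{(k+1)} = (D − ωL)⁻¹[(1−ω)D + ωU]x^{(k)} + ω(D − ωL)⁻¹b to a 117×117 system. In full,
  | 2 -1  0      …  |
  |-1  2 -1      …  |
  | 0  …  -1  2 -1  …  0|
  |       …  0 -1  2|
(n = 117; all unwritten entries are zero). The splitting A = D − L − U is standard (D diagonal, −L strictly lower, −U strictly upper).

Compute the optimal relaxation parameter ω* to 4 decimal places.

ω* = 1.9481

½·tridiag(1,0,1) at n=117: λ_k = cos(kπ/118); max |λ| at k=1 ⇒ ρ_J = cos(π/118) ≈ 0.9996.
root = sin(π/118) = 0.02662  (since 1−cos² = sin²).
ω* = 2/(1 + 0.02662) = 2/1.02662 = 1.9481.
ρ_SOR = ω* − 1 ≈ 0.9481.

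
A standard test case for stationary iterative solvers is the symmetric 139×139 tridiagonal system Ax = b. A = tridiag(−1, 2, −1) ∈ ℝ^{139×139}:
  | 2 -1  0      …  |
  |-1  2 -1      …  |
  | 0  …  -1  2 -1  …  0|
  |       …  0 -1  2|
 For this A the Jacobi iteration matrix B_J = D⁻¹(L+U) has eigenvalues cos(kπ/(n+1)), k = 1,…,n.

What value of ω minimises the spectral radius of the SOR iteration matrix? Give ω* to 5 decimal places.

ρ_J = max_k |cos(kπ/140)| = cos(π/140) = 0.99975
√(1−ρ_J²) simplifies to sin(π/140) = 0.022438.
Young: ω* = 2/(1+√(1−ρ_J²)) = 2/(1+0.022438) = 2/1.022438 = 1.95611.
ρ_SOR = ω* − 1 ≈ 0.95611.

ω* = 1.95611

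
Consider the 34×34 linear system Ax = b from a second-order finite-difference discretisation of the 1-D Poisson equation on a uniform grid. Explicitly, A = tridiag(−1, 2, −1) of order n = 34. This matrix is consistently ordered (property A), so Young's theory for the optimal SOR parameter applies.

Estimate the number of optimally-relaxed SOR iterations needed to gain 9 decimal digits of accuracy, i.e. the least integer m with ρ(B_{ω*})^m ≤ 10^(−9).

m = 116

B_J for the 34×34 system has eigenvalues cos(kπ/35); ρ_J = cos(π/35) = 0.9959743.
root = sin(π/35) = 0.0896393  (since 1−cos² = sin²).
So ω* = 2/1.0896393 = 1.8354698 (Young).
ρ_SOR = ω* − 1 = 1.8354698 − 1 = 0.8354698.
Need (0.8354698)^m ≤ 10^(−9): m ≥ 9·ln10/|ln 0.8354698| = 20.7233/0.179761 = 115.283 ⇒ m = 116.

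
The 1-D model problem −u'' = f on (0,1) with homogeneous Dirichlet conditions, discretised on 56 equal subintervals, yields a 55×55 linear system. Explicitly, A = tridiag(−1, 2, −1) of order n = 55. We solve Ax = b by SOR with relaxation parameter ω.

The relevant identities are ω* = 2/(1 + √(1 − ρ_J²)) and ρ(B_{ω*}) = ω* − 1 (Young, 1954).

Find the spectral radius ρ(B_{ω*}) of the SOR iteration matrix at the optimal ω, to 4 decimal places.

ρ_SOR = 0.8938

ρ_J = max_k |cos(kπ/56)| = cos(π/56) = 0.9984
√(1 − cos²(π/56)) = sin(π/56) ≈ 0.05607.
[ω*] 2 ÷ (1 + 0.05607) = 2 ÷ 1.05607 = 1.8938.
At ω = 1.8938 every |λ(B_ω)| = ω−1, so ρ_SOR = 0.8938.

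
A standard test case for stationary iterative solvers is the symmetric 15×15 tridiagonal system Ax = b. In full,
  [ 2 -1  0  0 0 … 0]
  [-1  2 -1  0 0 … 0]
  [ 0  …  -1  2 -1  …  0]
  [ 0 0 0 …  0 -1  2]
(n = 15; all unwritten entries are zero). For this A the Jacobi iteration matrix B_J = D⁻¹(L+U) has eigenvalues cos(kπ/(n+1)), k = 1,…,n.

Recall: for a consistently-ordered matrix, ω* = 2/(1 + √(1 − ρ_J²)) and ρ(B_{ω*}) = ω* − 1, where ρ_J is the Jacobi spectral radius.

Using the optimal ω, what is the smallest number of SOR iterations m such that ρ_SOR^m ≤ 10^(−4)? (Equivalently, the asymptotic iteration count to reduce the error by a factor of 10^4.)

ρ_J = max_k |cos(kπ/16)| = cos(π/16) = 0.9807853
1 − cos²(π/16) = sin²(π/16) ⇒ √(1−ρ_J²) = sin(π/16) = 0.1950903.
Then 2/(1+√(1−ρ_J²)) = 2/(1+0.1950903); ω* = 2/1.1950903 = 1.6735137.
and ρ(B_{ω*}) = 1.6735137 − 1 = 0.6735137.
(0.6735137)^m ≤ 10^{−4}  ⇒  m·ln(0.6735137) ≤ −4·ln10  ⇒  m ≥ 23.303  ⇒  m = 24

m = 24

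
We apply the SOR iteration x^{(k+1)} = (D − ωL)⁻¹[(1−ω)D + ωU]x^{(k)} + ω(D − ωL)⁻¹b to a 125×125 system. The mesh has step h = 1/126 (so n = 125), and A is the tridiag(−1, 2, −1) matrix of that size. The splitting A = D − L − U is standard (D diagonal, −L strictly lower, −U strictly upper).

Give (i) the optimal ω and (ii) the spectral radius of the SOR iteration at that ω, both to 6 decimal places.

[ρ_J] n=125: ρ(B_J) = cos(π/(n+1)) = cos(π/126) = 0.999689.
√(1 − cos²(π/126)) = sin(π/126) ≈ 0.0249307.
So ω* = 2/1.0249307 = 1.951351 (Young).
Hence ρ(B_{ω*}) = 1.951351 − 1 = 0.951351.

ω* = 1.951351, ρ_SOR = 0.951351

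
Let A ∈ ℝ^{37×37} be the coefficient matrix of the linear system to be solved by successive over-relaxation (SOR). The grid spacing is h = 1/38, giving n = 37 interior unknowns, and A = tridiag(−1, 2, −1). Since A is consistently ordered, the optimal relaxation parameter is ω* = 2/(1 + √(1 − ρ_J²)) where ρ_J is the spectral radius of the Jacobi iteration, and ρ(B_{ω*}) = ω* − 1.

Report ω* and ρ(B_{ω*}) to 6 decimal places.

ω* = 1.847440, ρ_SOR = 0.847440

spectrum of D⁻¹(L+U) = {cos(kπ/38) : 1≤k≤37}; ρ_J = cos(π/38) = 0.996584.
√(1−ρ_J²) simplifies to sin(π/38) = 0.0825793.
ω* = 2 / (1 + 0.0825793) = 2 / 1.0825793 ≈ 1.847440.
ρ_SOR = ω* − 1 = 1.847440 − 1 = 0.847440.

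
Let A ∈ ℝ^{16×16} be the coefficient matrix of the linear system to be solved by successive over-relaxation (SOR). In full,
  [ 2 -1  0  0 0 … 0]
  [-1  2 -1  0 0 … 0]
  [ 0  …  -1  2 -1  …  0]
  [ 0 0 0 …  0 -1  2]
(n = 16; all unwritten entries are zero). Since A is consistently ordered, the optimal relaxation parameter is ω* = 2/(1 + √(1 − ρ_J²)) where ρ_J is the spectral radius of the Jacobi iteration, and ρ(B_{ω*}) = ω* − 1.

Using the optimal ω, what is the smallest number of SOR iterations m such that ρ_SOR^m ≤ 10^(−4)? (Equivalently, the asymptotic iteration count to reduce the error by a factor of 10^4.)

m = 25

[ρ_J] n=16: ρ(B_J) = cos(π/(n+1)) = cos(π/17) = 0.9829731.
√(1−ρ_J²) = |sin(π/17)| = 0.1837495
ω* = 2/(1+0.1837495) = 1.6895466
[ρ_SOR] ω* − 1 = 0.6895466.
ρ_SOR^m ≤ 10^(−4) ⇔ m ≥ 4·ln10/(−ln 0.6895466) = 9.21034/0.371721 = 24.778; m = ⌈24.778⌉ = 25.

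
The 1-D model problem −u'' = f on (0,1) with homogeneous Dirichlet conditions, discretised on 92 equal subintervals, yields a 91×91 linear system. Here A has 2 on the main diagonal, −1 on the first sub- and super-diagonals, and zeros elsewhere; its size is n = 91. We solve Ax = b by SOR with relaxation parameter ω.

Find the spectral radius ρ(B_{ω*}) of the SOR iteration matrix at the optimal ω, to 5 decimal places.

spectrum of D⁻¹(L+U) = {cos(kπ/92) : 1≤k≤91}; ρ_J = cos(π/92) = 0.99942.
√(1−ρ_J²) = |sin(π/92)| = 0.034141
ω* = 2/(1 + 0.034141) = 2/1.034141 = 1.93397.
ρ(B_{ω*}) = ω*−1 = 0.93397

ρ_SOR = 0.93397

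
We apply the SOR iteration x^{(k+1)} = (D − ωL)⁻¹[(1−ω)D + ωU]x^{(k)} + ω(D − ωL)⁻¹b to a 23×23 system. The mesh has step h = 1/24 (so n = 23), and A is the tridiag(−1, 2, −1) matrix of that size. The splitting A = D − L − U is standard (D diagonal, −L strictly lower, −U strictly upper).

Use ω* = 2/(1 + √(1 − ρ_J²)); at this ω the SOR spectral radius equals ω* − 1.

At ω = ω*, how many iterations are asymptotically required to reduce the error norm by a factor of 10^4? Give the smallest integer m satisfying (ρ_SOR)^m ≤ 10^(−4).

m = 36

ρ_J = max_k |cos(kπ/24)| = cos(π/24) = 0.9914449
√(1−ρ_J²) = |sin(π/24)| = 0.1305262
Young: ω* = 2/(1+√(1−ρ_J²)) = 2/(1+0.1305262) = 2/1.1305262 = 1.7690877.
ρ_SOR = ω* − 1 ≈ 0.7690877.
m ≥ 4·ln10 / (−ln 0.7690877) = 35.080; smallest integer m = 36.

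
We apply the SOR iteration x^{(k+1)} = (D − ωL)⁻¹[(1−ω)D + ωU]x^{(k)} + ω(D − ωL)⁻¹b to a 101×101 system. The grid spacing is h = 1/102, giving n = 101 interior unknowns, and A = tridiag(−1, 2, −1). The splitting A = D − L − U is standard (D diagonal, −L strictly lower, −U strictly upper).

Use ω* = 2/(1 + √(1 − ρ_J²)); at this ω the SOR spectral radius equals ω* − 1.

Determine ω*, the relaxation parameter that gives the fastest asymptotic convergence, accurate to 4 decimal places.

n=101: λ(B_J) = 1 − λ(A)/2 = cos(kπ/102); k=1 gives ρ_J = 0.9995.
√(1−ρ_J²) = |sin(π/102)| = 0.03080
[ω*] 2 ÷ (1 + 0.03080) = 2 ÷ 1.03080 = 1.9402.
ρ_SOR = ω* − 1 ≈ 0.9402.

ω* = 1.9402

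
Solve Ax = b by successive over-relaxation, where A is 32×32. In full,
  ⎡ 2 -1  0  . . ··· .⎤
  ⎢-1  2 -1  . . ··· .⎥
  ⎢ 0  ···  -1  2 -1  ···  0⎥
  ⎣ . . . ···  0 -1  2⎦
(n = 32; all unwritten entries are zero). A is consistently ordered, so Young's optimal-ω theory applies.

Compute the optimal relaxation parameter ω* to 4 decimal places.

B_J for the 32×32 system has eigenvalues cos(kπ/33); ρ_J = cos(π/33) = 0.9955.
√(1−ρ_J²) = |sin(π/33)| = 0.09506
So ω* = 2/1.09506 = 1.8264 (Young).
ρ_SOR = ω* − 1 = 1.8264 − 1 = 0.8264.

ω* = 1.8264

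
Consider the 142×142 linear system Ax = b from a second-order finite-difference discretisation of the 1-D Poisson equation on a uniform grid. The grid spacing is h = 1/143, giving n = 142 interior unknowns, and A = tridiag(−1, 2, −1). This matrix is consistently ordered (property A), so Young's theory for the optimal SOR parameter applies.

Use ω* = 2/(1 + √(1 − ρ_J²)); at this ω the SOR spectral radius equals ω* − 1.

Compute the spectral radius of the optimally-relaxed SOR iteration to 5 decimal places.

ρ_SOR = 0.95701

spectrum of D⁻¹(L+U) = {cos(kπ/143) : 1≤k≤142}; ρ_J = cos(π/143) = 0.99976.
1 − cos²(π/143) = sin²(π/143) ⇒ √(1−ρ_J²) = sin(π/143) = 0.021967.
[ω*] 2 ÷ (1 + 0.021967) = 2 ÷ 1.021967 = 1.95701.
ρ_SOR = ω* − 1 = 1.95701 − 1 = 0.95701.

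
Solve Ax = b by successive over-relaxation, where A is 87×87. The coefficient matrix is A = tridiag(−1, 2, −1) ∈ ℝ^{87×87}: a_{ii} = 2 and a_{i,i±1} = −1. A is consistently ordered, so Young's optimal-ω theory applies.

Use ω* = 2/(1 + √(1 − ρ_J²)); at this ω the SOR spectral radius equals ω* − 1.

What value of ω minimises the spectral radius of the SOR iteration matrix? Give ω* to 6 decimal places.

With n=87, ρ(Jacobi) = cos(π/88) = 0.999363.
√(1−ρ_J²) = |sin(π/88)| = 0.0356923
ω* = 2 / (1 + 0.0356923) = 2 / 1.0356923 ≈ 1.931075.
At ω = 1.931075 every |λ(B_ω)| = ω−1, so ρ_SOR = 0.931075.

ω* = 1.931075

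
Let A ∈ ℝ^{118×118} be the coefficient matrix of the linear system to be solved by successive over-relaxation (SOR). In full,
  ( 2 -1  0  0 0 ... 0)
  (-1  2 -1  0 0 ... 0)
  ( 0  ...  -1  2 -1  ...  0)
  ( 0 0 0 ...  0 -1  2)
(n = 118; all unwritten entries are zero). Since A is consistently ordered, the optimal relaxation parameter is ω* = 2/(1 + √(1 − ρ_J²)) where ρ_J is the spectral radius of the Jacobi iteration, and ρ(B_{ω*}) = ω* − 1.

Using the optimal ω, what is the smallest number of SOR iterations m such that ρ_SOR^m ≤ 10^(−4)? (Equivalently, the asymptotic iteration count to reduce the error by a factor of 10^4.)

m = 175

spectrum of D⁻¹(L+U) = {cos(kπ/119) : 1≤k≤118}; ρ_J = cos(π/119) = 0.9996515.
√(1−ρ_J²) simplifies to sin(π/119) = 0.0263969.
ω* = 2/(1 + 0.0263969) = 2/1.0263969 = 1.9485640.
[ρ_SOR] ω* − 1 = 0.9485640.
(0.9485640)^m ≤ 10^{−4}  ⇒  m·ln(0.9485640) ≤ −4·ln10  ⇒  m ≥ 174.418  ⇒  m = 175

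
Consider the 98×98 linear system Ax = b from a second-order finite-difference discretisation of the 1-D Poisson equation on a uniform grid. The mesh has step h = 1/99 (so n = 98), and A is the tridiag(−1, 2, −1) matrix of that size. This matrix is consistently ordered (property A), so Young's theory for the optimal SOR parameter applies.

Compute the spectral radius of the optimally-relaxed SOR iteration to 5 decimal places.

ρ_SOR = 0.93850

½·tridiag(1,0,1) at n=98: λ_k = cos(kπ/99); max |λ| at k=1 ⇒ ρ_J = cos(π/99) ≈ 0.99950.
root = sin(π/99) = 0.031728  (since 1−cos² = sin²).
[ω*] 2 ÷ (1 + 0.031728) = 2 ÷ 1.031728 = 1.93850.
and ρ(B_{ω*}) = 1.93850 − 1 = 0.93850.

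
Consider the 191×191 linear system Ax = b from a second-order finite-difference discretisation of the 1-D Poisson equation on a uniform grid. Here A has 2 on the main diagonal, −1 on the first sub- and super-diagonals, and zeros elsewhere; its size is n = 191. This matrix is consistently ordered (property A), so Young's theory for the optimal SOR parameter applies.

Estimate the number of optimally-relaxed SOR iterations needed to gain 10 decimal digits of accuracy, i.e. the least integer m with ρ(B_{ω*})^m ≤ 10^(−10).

m = 704

ρ_J = max_k |cos(kπ/192)| = cos(π/192) = 0.9998661
√(1 − cos²(π/192)) = sin(π/192) ≈ 0.0163617.
Then 2/(1+√(1−ρ_J²)) = 2/(1+0.0163617); ω* = 2/1.0163617 = 1.9678034.
ρ_SOR = ω* − 1 ≈ 0.9678034.
For 10 digits: m = 10·ln10 / (−ln 0.9678034) = 23.0259/0.0327263 = 703.590; round up → m = 704.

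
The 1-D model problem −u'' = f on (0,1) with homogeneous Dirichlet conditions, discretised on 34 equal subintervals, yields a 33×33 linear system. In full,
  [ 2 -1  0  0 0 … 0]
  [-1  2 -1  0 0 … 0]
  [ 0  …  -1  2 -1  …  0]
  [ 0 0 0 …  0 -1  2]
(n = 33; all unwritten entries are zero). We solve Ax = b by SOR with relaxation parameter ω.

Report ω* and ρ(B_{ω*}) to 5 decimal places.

spectrum of D⁻¹(L+U) = {cos(kπ/34) : 1≤k≤33}; ρ_J = cos(π/34) = 0.99573.
√(1−ρ_J²) simplifies to sin(π/34) = 0.092268.
So ω* = 2/1.092268 = 1.83105 (Young).
Hence ρ(B_{ω*}) = 1.83105 − 1 = 0.83105.

ω* = 1.83105, ρ_SOR = 0.83105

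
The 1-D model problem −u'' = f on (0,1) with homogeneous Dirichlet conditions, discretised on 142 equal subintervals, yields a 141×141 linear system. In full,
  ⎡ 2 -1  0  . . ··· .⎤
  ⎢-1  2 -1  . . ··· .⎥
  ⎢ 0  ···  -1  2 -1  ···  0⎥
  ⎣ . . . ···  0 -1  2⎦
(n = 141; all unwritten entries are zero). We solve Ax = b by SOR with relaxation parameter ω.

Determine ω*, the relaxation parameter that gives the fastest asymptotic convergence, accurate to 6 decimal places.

[ρ_J] n=141: ρ(B_J) = cos(π/(n+1)) = cos(π/142) = 0.999755.
√(1−ρ_J²) = |sin(π/142)| = 0.0221221
Young: ω* = 2/(1+√(1−ρ_J²)) = 2/(1+0.0221221) = 2/1.0221221 = 1.956713.
ρ_SOR = ω* − 1 = 1.956713 − 1 = 0.956713.

ω* = 1.956713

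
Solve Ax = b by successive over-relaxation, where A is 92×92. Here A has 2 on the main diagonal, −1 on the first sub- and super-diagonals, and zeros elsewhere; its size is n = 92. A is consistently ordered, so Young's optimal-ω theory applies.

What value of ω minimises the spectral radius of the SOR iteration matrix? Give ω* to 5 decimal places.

B_J for the 92×92 system has eigenvalues cos(kπ/93); ρ_J = cos(π/93) = 0.99943.
√(1−ρ_J²) simplifies to sin(π/93) = 0.033774.
ω* = 2/(1+0.033774) = 1.93466
ρ_SOR = ω* − 1 ≈ 0.93466.

ω* = 1.93466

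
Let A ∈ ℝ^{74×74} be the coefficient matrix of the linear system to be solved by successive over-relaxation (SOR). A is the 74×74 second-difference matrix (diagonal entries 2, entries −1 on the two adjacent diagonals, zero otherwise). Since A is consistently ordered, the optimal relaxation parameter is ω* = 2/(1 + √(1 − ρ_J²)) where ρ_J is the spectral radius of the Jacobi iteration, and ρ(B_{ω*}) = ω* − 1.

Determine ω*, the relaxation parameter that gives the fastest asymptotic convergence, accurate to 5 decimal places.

spectrum of D⁻¹(L+U) = {cos(kπ/75) : 1≤k≤74}; ρ_J = cos(π/75) = 0.99912.
√(1−ρ_J²) = |sin(π/75)| = 0.041876
Young: ω* = 2/(1+√(1−ρ_J²)) = 2/(1+0.041876) = 2/1.041876 = 1.91961.
ρ(B_{ω*}) = ω*−1 = 0.91961

ω* = 1.91961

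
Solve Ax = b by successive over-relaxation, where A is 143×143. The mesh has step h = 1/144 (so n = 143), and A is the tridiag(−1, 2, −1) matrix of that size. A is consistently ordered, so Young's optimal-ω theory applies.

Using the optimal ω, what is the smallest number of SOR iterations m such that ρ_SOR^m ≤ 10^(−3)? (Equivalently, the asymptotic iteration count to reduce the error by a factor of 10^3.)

m = 159

With n=143, ρ(Jacobi) = cos(π/144) = 0.9997620.
√(1 − cos²(π/144)) = sin(π/144) ≈ 0.0218149.
Then 2/(1+√(1−ρ_J²)) = 2/(1+0.0218149); ω* = 2/1.0218149 = 1.9573017.
ρ_SOR = ω* − 1 ≈ 0.9573017.
For 3 digits: m = 3·ln10 / (−ln 0.9573017) = 6.90776/0.0436367 = 158.302; round up → m = 159.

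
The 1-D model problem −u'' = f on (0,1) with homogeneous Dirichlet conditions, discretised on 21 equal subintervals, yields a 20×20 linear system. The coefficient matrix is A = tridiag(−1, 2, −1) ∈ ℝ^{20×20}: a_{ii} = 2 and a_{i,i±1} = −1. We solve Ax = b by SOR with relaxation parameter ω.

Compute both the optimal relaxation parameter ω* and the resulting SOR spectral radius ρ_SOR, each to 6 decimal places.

With n=20, ρ(Jacobi) = cos(π/21) = 0.988831.
√(1−ρ_J²) simplifies to sin(π/21) = 0.1490423.
Then 2/(1+√(1−ρ_J²)) = 2/(1+0.1490423); ω* = 2/1.1490423 = 1.740580.
and ρ(B_{ω*}) = 1.740580 − 1 = 0.740580.

ω* = 1.740580, ρ_SOR = 0.740580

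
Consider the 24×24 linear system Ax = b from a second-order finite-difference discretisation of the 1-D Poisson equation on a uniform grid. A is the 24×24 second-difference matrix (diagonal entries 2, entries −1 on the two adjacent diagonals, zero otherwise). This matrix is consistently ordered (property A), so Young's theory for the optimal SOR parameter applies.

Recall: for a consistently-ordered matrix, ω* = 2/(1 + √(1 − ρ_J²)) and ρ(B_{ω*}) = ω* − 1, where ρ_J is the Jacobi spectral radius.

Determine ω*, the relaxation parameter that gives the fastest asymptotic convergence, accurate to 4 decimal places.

½·tridiag(1,0,1) at n=24: λ_k = cos(kπ/25); max |λ| at k=1 ⇒ ρ_J = cos(π/25) ≈ 0.9921.
1 − cos²(π/25) = sin²(π/25) ⇒ √(1−ρ_J²) = sin(π/25) = 0.12533.
So ω* = 2/1.12533 = 1.7773 (Young).
and ρ(B_{ω*}) = 1.7773 − 1 = 0.7773.

ω* = 1.7773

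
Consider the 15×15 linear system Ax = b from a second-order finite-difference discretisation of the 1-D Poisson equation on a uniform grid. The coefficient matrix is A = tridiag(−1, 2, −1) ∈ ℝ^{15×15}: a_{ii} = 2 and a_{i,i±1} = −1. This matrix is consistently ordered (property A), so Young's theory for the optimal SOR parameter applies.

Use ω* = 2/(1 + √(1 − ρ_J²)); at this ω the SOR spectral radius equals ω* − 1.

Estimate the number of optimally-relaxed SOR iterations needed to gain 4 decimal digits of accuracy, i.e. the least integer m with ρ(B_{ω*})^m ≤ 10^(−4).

n=15: λ(B_J) = 1 − λ(A)/2 = cos(kπ/16); k=1 gives ρ_J = 0.9807853.
√(1−ρ_J²) simplifies to sin(π/16) = 0.1950903.
ω* = 2/(1 + 0.1950903) = 2/1.1950903 = 1.6735137.
Hence ρ(B_{ω*}) = 1.6735137 − 1 = 0.6735137.
(0.6735137)^m ≤ 10^{−4}  ⇒  m·ln(0.6735137) ≤ −4·ln10  ⇒  m ≥ 23.303  ⇒  m = 24

m = 24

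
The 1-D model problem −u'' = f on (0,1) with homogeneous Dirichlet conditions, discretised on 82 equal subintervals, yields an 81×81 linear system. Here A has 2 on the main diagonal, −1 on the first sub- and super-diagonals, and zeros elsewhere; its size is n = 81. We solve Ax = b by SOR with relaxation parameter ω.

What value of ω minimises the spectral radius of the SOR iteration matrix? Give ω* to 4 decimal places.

½·tridiag(1,0,1) at n=81: λ_k = cos(kπ/82); max |λ| at k=1 ⇒ ρ_J = cos(π/82) ≈ 0.9993.
√(1−ρ_J²) simplifies to sin(π/82) = 0.03830.
ω* = 2/(1+0.03830) = 1.9262
ρ_SOR = ω* − 1 = 1.9262 − 1 = 0.9262.

ω* = 1.9262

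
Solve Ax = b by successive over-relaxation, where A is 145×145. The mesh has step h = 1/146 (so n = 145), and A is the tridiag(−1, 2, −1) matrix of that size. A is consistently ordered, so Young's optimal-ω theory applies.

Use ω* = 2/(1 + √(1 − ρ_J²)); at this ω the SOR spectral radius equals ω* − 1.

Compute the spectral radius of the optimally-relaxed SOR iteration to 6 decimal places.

B_J for the 145×145 system has eigenvalues cos(kπ/146); ρ_J = cos(π/146) = 0.999769.
root = sin(π/146) = 0.0215161  (since 1−cos² = sin²).
So ω* = 2/1.0215161 = 1.957874 (Young).
ρ_SOR = ω* − 1 = 1.957874 − 1 = 0.957874.

ρ_SOR = 0.957874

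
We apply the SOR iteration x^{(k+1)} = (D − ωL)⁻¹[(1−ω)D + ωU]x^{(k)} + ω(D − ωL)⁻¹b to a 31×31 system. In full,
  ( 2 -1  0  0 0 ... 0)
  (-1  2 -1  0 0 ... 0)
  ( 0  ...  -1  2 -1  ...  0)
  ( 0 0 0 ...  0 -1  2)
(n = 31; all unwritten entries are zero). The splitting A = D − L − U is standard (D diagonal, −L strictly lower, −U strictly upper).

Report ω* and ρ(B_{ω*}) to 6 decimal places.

[ρ_J] n=31: ρ(B_J) = cos(π/(n+1)) = cos(π/32) = 0.995185.
√(1−ρ_J²) = |sin(π/32)| = 0.0980171
ω* = 2/(1+0.0980171) = 1.821465
ρ_SOR = ω* − 1 ≈ 0.821465.

ω* = 1.821465, ρ_SOR = 0.821465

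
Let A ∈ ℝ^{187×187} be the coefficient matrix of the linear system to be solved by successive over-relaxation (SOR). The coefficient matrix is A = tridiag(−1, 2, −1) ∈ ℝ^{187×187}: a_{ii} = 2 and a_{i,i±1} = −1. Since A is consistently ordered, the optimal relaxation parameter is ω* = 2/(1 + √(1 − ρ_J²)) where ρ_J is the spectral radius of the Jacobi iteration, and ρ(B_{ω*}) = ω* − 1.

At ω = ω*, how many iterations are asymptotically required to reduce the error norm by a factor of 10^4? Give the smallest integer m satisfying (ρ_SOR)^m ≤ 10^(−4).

m = 276

With n=187, ρ(Jacobi) = cos(π/188) = 0.9998604.
√(1 − cos²(π/188)) = sin(π/188) ≈ 0.0167098.
So ω* = 2/1.0167098 = 1.9671297 (Young).
Hence ρ(B_{ω*}) = 1.9671297 − 1 = 0.9671297.
For 4 digits: m = 4·ln10 / (−ln 0.9671297) = 9.21034/0.0334227 = 275.571; round up → m = 276.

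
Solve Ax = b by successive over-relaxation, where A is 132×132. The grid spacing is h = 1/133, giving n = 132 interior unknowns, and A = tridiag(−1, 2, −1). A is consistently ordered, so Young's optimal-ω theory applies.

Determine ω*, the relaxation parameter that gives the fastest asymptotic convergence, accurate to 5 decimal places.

ρ_J = max_k |cos(kπ/133)| = cos(π/133) = 0.99972
√(1−ρ_J²) simplifies to sin(π/133) = 0.023619.
So ω* = 2/1.023619 = 1.95385 (Young).
ρ_SOR = ω* − 1 = 1.95385 − 1 = 0.95385.

ω* = 1.95385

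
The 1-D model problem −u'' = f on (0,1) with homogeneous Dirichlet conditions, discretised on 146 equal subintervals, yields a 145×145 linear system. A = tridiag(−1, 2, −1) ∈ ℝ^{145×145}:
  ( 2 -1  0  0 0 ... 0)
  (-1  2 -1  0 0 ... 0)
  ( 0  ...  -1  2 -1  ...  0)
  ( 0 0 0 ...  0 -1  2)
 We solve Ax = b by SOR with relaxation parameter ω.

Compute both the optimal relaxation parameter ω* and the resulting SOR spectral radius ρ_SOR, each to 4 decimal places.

B_J for the 145×145 system has eigenvalues cos(kπ/146); ρ_J = cos(π/146) = 0.9998.
√(1 − cos²(π/146)) = sin(π/146) ≈ 0.02152.
ω* = 2/(1 + 0.02152) = 2/1.02152 = 1.9579.
[ρ_SOR] ω* − 1 = 0.9579.

ω* = 1.9579, ρ_SOR = 0.9579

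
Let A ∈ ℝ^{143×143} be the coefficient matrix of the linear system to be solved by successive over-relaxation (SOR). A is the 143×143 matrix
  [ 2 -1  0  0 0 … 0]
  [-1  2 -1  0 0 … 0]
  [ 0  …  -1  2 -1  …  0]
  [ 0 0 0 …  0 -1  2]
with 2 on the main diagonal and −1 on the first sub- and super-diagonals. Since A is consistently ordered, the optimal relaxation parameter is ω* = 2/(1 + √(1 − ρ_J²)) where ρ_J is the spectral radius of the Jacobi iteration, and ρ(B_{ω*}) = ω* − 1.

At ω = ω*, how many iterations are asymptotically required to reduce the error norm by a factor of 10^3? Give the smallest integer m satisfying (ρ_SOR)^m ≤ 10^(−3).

m = 159

B_J for the 143×143 system has eigenvalues cos(kπ/144); ρ_J = cos(π/144) = 0.9997620.
√(1−ρ_J²) simplifies to sin(π/144) = 0.0218149.
[ω*] 2 ÷ (1 + 0.0218149) = 2 ÷ 1.0218149 = 1.9573017.
At ω = 1.9573017 every |λ(B_ω)| = ω−1, so ρ_SOR = 0.9573017.
For 3 digits: m = 3·ln10 / (−ln 0.9573017) = 6.90776/0.0436367 = 158.302; round up → m = 159.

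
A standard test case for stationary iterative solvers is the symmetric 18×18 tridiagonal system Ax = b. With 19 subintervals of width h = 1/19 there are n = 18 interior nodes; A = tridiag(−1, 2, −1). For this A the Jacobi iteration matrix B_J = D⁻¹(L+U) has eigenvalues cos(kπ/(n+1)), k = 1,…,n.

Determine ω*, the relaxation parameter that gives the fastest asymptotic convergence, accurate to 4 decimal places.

ω* = 1.7173

n=18: λ(B_J) = 1 − λ(A)/2 = cos(kπ/19); k=1 gives ρ_J = 0.9864.
1 − cos²(π/19) = sin²(π/19) ⇒ √(1−ρ_J²) = sin(π/19) = 0.16459.
ω* = 2 / (1 + 0.16459) = 2 / 1.16459 ≈ 1.7173.
ρ_SOR = ω* − 1 ≈ 0.7173.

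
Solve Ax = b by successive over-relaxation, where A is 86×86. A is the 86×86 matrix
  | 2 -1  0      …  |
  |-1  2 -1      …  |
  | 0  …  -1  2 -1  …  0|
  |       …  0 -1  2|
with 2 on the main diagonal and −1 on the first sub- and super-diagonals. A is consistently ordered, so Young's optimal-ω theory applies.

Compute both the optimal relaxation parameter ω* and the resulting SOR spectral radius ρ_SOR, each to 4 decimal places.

½·tridiag(1,0,1) at n=86: λ_k = cos(kπ/87); max |λ| at k=1 ⇒ ρ_J = cos(π/87) ≈ 0.9993.
1 − cos²(π/87) = sin²(π/87) ⇒ √(1−ρ_J²) = sin(π/87) = 0.03610.
Then 2/(1+√(1−ρ_J²)) = 2/(1+0.03610); ω* = 2/1.03610 = 1.9303.
ρ_SOR = ω* − 1 = 1.9303 − 1 = 0.9303.

ω* = 1.9303, ρ_SOR = 0.9303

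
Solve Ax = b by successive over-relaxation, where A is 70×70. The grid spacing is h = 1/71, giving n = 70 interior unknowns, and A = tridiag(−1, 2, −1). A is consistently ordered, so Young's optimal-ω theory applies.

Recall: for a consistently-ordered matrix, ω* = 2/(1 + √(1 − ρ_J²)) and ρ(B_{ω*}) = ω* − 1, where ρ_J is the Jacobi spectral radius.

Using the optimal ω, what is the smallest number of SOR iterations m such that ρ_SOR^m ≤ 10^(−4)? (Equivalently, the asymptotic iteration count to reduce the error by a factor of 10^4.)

m = 105

[ρ_J] n=70: ρ(B_J) = cos(π/(n+1)) = cos(π/71) = 0.9990212.
root = sin(π/71) = 0.0442333  (since 1−cos² = sin²).
Young: ω* = 2/(1+√(1−ρ_J²)) = 2/(1+0.0442333) = 2/1.0442333 = 1.9152808.
and ρ(B_{ω*}) = 1.9152808 − 1 = 0.9152808.
Need (0.9152808)^m ≤ 10^(−4): m ≥ 4·ln10/|ln 0.9152808| = 9.21034/0.0885244 = 104.043 ⇒ m = 105.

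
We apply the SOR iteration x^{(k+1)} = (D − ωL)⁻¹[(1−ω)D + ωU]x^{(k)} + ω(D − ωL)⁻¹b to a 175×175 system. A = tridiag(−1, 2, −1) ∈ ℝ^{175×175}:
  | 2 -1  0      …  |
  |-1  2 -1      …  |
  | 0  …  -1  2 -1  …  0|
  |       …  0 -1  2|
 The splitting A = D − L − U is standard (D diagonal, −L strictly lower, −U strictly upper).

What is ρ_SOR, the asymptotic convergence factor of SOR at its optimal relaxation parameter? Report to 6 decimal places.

ρ_SOR = 0.964928

½·tridiag(1,0,1) at n=175: λ_k = cos(kπ/176); max |λ| at k=1 ⇒ ρ_J = cos(π/176) ≈ 0.999841.
√(1 − cos²(π/176)) = sin(π/176) ≈ 0.0178490.
ω* = 2/(1+0.0178490) = 1.964928
and ρ(B_{ω*}) = 1.964928 − 1 = 0.964928.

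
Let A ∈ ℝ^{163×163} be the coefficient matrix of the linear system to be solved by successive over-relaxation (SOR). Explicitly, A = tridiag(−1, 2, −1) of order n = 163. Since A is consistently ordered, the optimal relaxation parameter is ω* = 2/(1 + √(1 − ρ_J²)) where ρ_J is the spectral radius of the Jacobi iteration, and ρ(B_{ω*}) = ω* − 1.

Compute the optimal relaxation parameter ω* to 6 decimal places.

spectrum of D⁻¹(L+U) = {cos(kπ/164) : 1≤k≤163}; ρ_J = cos(π/164) = 0.999817.
1 − cos²(π/164) = sin²(π/164) ⇒ √(1−ρ_J²) = sin(π/164) = 0.0191549.
Young: ω* = 2/(1+√(1−ρ_J²)) = 2/(1+0.0191549) = 2/1.0191549 = 1.962410.
ρ_SOR = ω* − 1 = 1.962410 − 1 = 0.962410.

ω* = 1.962410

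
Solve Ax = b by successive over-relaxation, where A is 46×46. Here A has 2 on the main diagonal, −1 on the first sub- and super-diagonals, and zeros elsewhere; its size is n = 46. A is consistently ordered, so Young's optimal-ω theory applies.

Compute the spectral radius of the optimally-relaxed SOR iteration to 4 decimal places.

With n=46, ρ(Jacobi) = cos(π/47) = 0.9978.
√(1−ρ_J²) simplifies to sin(π/47) = 0.06679.
Young: ω* = 2/(1+√(1−ρ_J²)) = 2/(1+0.06679) = 2/1.06679 = 1.8748.
ρ(B_{ω*}) = ω*−1 = 0.8748

ρ_SOR = 0.8748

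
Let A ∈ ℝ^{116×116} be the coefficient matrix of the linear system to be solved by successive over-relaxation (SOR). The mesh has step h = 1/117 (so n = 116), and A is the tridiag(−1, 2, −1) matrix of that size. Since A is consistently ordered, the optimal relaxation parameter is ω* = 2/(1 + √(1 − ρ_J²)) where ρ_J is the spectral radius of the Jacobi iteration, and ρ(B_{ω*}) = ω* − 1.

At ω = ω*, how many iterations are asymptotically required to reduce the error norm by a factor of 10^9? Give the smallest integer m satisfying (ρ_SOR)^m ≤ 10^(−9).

m = 386

n=116: λ(B_J) = 1 − λ(A)/2 = cos(kπ/117); k=1 gives ρ_J = 0.9996395.
1 − cos²(π/117) = sin²(π/117) ⇒ √(1−ρ_J²) = sin(π/117) = 0.0268480.
[ω*] 2 ÷ (1 + 0.0268480) = 2 ÷ 1.0268480 = 1.9477079.
ρ_SOR = ω* − 1 ≈ 0.9477079.
Need (0.9477079)^m ≤ 10^(−9): m ≥ 9·ln10/|ln 0.9477079| = 20.7233/0.0537089 = 385.845 ⇒ m = 386.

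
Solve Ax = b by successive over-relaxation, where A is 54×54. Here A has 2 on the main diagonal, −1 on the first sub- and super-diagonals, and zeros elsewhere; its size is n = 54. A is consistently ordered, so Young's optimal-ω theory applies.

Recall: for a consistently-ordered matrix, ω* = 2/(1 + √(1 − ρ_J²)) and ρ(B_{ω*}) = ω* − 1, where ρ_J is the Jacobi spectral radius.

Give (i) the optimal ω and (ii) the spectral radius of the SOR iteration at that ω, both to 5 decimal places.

[ρ_J] n=54: ρ(B_J) = cos(π/(n+1)) = cos(π/55) = 0.99837.
√(1−ρ_J²) = |sin(π/55)| = 0.057089
[ω*] 2 ÷ (1 + 0.057089) = 2 ÷ 1.057089 = 1.89199.
[ρ_SOR] ω* − 1 = 0.89199.

ω* = 1.89199, ρ_SOR = 0.89199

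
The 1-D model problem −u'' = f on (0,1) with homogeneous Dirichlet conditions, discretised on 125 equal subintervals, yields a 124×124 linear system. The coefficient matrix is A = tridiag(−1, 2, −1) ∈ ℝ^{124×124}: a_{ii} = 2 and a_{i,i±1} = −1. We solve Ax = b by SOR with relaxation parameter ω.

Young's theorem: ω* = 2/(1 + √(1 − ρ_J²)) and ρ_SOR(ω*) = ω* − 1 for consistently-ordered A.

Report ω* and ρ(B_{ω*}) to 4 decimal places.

ω* = 1.9510, ρ_SOR = 0.9510

ρ_J = max_k |cos(kπ/125)| = cos(π/125) = 0.9997
root = sin(π/125) = 0.02513  (since 1−cos² = sin²).
ω* = 2 / (1 + 0.02513) = 2 / 1.02513 ≈ 1.9510.
ρ_SOR = ω* − 1 = 1.9510 − 1 = 0.9510.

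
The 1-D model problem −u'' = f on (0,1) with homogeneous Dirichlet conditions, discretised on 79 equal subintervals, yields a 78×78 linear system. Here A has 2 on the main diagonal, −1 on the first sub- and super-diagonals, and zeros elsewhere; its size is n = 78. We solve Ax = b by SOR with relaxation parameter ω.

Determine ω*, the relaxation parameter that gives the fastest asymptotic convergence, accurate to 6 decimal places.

ω* = 1.923527

n=78: λ(B_J) = 1 − λ(A)/2 = cos(kπ/79); k=1 gives ρ_J = 0.999209.
root = sin(π/79) = 0.0397565  (since 1−cos² = sin²).
Young: ω* = 2/(1+√(1−ρ_J²)) = 2/(1+0.0397565) = 2/1.0397565 = 1.923527.
ρ(B_{ω*}) = ω*−1 = 0.923527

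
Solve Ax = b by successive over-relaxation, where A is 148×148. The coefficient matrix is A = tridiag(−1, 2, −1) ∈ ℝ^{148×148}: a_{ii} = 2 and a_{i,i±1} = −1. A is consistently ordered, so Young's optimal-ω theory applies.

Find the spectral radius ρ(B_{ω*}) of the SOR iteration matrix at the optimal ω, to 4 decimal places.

B_J for the 148×148 system has eigenvalues cos(kπ/149); ρ_J = cos(π/149) = 0.9998.
√(1−ρ_J²) simplifies to sin(π/149) = 0.02108.
ω* = 2 / (1 + 0.02108) = 2 / 1.02108 ≈ 1.9587.
[ρ_SOR] ω* − 1 = 0.9587.

ρ_SOR = 0.9587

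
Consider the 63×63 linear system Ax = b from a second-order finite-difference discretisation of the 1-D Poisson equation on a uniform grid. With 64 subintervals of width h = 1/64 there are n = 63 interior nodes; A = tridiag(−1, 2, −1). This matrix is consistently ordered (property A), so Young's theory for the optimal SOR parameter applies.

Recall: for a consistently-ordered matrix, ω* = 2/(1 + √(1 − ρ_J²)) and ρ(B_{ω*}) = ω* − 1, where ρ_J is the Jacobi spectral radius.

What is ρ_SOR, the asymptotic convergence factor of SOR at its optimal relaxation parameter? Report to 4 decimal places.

With n=63, ρ(Jacobi) = cos(π/64) = 0.9988.
√(1 − cos²(π/64)) = sin(π/64) ≈ 0.04907.
Then 2/(1+√(1−ρ_J²)) = 2/(1+0.04907); ω* = 2/1.04907 = 1.9065.
ρ(B_{ω*}) = ω*−1 = 0.9065

ρ_SOR = 0.9065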